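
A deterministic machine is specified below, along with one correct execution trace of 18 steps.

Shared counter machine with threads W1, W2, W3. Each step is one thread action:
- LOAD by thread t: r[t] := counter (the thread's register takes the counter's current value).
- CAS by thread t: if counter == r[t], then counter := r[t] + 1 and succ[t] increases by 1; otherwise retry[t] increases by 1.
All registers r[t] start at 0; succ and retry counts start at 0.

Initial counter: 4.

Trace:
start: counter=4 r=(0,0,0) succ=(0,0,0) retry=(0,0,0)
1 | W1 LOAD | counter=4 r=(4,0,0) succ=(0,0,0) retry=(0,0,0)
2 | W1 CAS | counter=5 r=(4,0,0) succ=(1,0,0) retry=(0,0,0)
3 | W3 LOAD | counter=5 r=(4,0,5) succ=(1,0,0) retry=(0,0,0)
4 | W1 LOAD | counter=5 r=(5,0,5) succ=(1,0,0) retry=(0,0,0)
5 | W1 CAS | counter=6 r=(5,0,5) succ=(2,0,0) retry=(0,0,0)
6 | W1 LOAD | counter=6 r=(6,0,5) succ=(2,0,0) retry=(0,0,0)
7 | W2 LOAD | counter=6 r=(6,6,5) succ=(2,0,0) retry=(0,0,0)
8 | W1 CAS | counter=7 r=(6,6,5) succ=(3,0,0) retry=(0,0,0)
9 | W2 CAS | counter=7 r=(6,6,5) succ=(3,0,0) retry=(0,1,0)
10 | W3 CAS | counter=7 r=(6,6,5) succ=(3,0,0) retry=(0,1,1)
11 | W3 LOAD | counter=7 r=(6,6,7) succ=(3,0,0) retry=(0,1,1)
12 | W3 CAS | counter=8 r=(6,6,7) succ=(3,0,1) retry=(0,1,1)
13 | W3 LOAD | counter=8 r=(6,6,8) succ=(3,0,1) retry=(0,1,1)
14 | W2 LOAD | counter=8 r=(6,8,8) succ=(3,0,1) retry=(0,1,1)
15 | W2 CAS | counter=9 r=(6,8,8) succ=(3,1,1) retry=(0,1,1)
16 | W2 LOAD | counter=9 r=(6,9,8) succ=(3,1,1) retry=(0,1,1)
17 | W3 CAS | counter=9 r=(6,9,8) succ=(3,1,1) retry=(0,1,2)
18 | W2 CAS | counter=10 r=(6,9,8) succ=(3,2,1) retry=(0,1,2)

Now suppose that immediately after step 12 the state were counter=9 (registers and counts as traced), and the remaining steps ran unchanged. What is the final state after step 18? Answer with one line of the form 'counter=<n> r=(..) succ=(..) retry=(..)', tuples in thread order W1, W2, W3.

counter=11 r=(6,10,9) succ=(3,2,1) retry=(0,1,2)

state after step 12 := counter=9 r=(6,6,7) succ=(3,0,1) retry=(0,1,1)
13 | W3 LOAD | counter=9 r=(6,6,9) succ=(3,0,1) retry=(0,1,1)
14 | W2 LOAD | counter=9 r=(6,9,9) succ=(3,0,1) retry=(0,1,1)
15 | W2 CAS | counter=10 r=(6,9,9) succ=(3,1,1) retry=(0,1,1)
16 | W2 LOAD | counter=10 r=(6,10,9) succ=(3,1,1) retry=(0,1,1)
17 | W3 CAS | counter=10 r=(6,10,9) succ=(3,1,1) retry=(0,1,2)
18 | W2 CAS | counter=11 r=(6,10,9) succ=(3,2,1) retry=(0,1,2)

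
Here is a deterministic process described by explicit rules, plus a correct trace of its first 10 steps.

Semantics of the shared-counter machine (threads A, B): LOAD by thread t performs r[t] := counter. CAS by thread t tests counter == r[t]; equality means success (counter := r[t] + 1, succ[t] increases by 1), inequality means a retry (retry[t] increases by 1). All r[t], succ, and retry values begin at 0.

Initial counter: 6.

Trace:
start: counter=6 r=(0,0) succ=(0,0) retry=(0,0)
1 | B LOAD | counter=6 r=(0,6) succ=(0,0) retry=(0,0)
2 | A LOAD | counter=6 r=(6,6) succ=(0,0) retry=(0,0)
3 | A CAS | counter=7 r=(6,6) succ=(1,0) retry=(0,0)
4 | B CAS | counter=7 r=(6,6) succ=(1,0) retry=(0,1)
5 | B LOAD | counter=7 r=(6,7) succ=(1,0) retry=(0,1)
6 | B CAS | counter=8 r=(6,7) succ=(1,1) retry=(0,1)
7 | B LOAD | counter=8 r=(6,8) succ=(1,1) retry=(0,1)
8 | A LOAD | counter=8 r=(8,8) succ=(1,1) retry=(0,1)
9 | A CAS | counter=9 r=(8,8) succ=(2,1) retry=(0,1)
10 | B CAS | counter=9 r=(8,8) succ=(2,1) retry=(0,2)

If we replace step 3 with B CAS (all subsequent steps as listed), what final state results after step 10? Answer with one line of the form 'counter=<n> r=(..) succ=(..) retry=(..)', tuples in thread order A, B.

counter=9 r=(8,8) succ=(1,2) retry=(0,2)

(re-executing from step 3 with the substitution; state before step 3: counter=6 r=(6,6) succ=(0,0) retry=(0,0))
3 | B CAS | counter=7 r=(6,6) succ=(0,1) retry=(0,0)
4 | B CAS | counter=7 r=(6,6) succ=(0,1) retry=(0,1)
5 | B LOAD | counter=7 r=(6,7) succ=(0,1) retry=(0,1)
6 | B CAS | counter=8 r=(6,7) succ=(0,2) retry=(0,1)
7 | B LOAD | counter=8 r=(6,8) succ=(0,2) retry=(0,1)
8 | A LOAD | counter=8 r=(8,8) succ=(0,2) retry=(0,1)
9 | A CAS | counter=9 r=(8,8) succ=(1,2) retry=(0,1)
10 | B CAS | counter=9 r=(8,8) succ=(1,2) retry=(0,2)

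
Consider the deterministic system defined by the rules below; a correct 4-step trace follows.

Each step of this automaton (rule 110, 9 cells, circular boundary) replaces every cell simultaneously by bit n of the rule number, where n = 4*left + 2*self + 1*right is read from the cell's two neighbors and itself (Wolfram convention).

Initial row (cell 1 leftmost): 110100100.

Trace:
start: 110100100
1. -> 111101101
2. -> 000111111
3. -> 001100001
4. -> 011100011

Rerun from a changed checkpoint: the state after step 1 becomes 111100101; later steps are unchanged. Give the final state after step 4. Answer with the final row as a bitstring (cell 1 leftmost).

011001011

state after step 1 := 111100101
2. -> 000101111
3. -> 001111001
4. -> 011001011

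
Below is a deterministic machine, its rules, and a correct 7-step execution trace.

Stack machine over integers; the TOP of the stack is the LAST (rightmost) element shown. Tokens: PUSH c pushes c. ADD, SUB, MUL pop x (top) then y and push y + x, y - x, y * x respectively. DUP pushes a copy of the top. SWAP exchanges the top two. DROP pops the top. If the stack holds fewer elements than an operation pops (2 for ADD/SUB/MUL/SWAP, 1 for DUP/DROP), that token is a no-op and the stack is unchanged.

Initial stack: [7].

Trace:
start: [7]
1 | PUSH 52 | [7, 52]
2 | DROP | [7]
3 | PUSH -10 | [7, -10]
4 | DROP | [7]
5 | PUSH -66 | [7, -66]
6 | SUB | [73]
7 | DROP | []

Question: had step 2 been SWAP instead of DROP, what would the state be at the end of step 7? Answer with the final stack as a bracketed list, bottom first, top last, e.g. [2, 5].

[52]

(re-executing from step 2 with the substitution; state before step 2: [7, 52])
2 | SWAP | [52, 7]
3 | PUSH -10 | [52, 7, -10]
4 | DROP | [52, 7]
5 | PUSH -66 | [52, 7, -66]
6 | SUB | [52, 73]
7 | DROP | [52]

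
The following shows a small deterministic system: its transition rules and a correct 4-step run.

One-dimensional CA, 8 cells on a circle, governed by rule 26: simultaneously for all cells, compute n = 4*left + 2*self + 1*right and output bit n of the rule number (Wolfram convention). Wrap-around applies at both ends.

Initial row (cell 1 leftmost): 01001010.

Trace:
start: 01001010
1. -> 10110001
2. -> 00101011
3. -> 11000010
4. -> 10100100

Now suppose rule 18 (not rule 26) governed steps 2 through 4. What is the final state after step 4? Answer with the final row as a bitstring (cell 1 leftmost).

(re-executing steps 2..4 under rule 18; state before step 2: 10110001)
2. -> 00001010
3. -> 00010001
4. -> 10101010

10101010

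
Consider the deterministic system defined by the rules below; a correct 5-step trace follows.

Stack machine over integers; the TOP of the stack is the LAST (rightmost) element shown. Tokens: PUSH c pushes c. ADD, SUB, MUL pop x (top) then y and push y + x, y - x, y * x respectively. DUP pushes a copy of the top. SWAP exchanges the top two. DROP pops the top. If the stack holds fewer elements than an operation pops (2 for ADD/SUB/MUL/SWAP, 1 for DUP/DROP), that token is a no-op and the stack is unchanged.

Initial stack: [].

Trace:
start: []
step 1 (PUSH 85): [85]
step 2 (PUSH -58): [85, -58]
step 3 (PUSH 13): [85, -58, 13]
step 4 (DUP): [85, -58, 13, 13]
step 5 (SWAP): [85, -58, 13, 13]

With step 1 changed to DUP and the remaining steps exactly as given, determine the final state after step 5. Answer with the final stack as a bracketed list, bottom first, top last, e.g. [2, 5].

(re-executing from step 1 with the substitution; state before step 1: [])
step 1 (DUP): []
step 2 (PUSH -58): [-58]
step 3 (PUSH 13): [-58, 13]
step 4 (DUP): [-58, 13, 13]
step 5 (SWAP): [-58, 13, 13]

[-58, 13, 13]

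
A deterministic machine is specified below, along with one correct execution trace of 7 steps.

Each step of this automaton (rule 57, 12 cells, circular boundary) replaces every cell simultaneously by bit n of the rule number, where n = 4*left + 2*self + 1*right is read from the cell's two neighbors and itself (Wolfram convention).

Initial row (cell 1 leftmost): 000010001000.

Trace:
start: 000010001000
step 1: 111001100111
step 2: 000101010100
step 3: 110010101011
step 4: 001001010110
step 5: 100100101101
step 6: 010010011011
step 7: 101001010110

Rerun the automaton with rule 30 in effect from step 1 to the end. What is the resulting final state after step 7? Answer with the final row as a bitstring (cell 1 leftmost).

010001101111

(re-executing steps 1..7 under rule 30; state before step 1: 000010001000)
step 1: 000111011100
step 2: 001100010010
step 3: 011010111111
step 4: 010010100000
step 5: 111110110000
step 6: 100000101001
step 7: 010001101111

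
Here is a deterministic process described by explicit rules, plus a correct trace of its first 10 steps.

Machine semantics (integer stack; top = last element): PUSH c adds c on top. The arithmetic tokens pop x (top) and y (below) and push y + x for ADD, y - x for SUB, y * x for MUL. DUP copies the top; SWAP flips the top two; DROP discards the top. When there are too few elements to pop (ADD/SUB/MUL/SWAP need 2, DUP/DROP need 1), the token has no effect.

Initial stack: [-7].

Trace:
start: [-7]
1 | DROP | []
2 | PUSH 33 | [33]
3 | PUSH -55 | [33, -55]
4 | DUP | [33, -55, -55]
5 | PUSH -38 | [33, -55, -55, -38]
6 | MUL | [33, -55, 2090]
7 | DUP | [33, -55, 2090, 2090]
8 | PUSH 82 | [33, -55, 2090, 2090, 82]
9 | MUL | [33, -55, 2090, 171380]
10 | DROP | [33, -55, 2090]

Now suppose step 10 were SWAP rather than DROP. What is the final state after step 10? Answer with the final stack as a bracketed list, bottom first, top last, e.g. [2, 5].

(re-executing from step 10 with the substitution; state before step 10: [33, -55, 2090, 171380])
10 | SWAP | [33, -55, 171380, 2090]

[33, -55, 171380, 2090]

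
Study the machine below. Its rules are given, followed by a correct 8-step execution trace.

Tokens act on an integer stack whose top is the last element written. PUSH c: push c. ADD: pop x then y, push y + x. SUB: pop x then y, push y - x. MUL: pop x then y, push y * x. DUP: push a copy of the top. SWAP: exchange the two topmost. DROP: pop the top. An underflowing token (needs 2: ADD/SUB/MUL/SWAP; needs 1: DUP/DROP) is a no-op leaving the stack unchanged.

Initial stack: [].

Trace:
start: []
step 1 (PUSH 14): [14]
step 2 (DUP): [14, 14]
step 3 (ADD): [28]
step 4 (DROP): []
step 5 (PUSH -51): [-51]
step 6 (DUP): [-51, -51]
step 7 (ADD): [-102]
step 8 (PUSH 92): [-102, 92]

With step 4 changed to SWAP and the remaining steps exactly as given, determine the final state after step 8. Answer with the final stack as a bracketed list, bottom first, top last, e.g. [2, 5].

(re-executing from step 4 with the substitution; state before step 4: [28])
step 4 (SWAP): [28]
step 5 (PUSH -51): [28, -51]
step 6 (DUP): [28, -51, -51]
step 7 (ADD): [28, -102]
step 8 (PUSH 92): [28, -102, 92]

[28, -102, 92]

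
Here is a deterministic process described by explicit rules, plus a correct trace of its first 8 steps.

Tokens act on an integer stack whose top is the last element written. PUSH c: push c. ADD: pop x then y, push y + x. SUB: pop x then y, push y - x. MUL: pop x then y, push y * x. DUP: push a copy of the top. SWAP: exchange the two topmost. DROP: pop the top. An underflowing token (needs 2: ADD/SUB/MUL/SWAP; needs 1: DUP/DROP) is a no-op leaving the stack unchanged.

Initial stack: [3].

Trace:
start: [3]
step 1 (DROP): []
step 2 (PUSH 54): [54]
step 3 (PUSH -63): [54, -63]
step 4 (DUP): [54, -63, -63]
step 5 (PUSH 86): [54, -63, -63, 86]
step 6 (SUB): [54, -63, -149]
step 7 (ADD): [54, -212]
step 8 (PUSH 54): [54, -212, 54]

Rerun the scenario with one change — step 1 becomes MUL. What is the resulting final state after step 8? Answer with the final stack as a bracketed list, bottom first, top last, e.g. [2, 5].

[3, 54, -212, 54]

(re-executing from step 1 with the substitution; state before step 1: [3])
step 1 (MUL): [3]
step 2 (PUSH 54): [3, 54]
step 3 (PUSH -63): [3, 54, -63]
step 4 (DUP): [3, 54, -63, -63]
step 5 (PUSH 86): [3, 54, -63, -63, 86]
step 6 (SUB): [3, 54, -63, -149]
step 7 (ADD): [3, 54, -212]
step 8 (PUSH 54): [3, 54, -212, 54]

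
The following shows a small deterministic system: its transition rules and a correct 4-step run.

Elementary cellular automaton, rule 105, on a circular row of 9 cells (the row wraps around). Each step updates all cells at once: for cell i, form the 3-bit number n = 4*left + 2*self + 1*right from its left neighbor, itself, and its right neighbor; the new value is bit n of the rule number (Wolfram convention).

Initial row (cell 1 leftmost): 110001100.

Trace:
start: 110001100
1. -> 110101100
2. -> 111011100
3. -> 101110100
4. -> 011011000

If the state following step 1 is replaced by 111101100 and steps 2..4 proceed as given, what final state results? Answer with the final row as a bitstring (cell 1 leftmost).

state after step 1 := 111101100
2. -> 100111100
3. -> 000100100
4. -> 110000001

110000001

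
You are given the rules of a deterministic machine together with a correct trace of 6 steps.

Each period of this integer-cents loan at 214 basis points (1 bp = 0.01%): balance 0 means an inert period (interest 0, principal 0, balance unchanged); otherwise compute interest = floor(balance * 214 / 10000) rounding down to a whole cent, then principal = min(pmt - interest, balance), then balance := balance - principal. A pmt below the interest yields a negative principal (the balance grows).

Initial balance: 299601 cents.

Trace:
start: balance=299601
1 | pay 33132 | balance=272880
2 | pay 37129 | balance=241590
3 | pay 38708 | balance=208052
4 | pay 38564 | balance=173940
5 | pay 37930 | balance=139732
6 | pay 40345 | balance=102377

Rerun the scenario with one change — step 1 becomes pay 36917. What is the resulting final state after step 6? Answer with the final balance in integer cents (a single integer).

(re-executing from step 1 with the substitution; state before step 1: balance=299601)
1 | pay 36917 | balance=269095
2 | pay 37129 | balance=237724
3 | pay 38708 | balance=204103
4 | pay 38564 | balance=169906
5 | pay 37930 | balance=135611
6 | pay 40345 | balance=98168

98168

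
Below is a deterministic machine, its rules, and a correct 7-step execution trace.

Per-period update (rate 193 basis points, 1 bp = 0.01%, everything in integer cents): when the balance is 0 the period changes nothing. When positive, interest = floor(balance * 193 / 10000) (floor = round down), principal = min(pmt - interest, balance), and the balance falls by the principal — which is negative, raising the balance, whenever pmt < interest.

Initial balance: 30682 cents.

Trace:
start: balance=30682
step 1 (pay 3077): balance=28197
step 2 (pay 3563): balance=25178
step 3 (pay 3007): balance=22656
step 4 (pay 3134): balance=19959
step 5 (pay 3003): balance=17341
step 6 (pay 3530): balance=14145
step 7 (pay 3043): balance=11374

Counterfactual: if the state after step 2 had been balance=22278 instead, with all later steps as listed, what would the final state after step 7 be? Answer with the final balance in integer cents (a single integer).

8184

state after step 2 := balance=22278
step 3 (pay 3007): balance=19700
step 4 (pay 3134): balance=16946
step 5 (pay 3003): balance=14270
step 6 (pay 3530): balance=11015
step 7 (pay 3043): balance=8184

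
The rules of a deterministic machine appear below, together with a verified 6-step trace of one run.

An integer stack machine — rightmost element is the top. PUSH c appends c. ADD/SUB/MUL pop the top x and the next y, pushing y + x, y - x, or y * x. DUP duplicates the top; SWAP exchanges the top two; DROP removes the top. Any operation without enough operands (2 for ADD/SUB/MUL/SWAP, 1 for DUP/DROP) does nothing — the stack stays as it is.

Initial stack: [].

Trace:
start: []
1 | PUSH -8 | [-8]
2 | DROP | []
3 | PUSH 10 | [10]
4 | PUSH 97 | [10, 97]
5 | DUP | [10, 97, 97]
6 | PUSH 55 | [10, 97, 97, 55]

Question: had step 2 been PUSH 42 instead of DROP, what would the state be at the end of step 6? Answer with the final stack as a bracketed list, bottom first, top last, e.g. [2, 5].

(re-executing from step 2 with the substitution; state before step 2: [-8])
2 | PUSH 42 | [-8, 42]
3 | PUSH 10 | [-8, 42, 10]
4 | PUSH 97 | [-8, 42, 10, 97]
5 | DUP | [-8, 42, 10, 97, 97]
6 | PUSH 55 | [-8, 42, 10, 97, 97, 55]

[-8, 42, 10, 97, 97, 55]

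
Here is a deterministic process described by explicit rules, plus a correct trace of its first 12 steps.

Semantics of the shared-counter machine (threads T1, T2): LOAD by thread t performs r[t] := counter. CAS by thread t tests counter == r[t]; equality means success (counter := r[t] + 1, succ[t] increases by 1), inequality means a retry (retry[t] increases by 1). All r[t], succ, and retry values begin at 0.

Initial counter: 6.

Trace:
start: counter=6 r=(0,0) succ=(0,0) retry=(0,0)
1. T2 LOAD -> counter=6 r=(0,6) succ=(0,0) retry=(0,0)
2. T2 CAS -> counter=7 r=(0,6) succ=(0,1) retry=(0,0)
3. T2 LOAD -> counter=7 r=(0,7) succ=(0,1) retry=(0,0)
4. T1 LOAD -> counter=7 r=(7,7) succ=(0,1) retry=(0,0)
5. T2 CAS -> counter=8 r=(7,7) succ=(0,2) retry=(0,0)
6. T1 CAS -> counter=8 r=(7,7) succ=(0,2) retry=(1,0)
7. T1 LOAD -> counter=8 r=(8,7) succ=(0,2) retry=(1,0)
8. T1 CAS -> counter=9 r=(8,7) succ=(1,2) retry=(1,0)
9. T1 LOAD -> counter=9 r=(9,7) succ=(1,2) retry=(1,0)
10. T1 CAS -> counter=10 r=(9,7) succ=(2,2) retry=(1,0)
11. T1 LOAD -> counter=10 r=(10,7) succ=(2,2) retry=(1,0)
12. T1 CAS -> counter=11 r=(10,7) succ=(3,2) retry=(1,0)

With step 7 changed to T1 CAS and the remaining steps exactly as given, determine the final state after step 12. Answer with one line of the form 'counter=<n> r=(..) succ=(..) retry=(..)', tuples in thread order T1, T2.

(re-executing from step 7 with the substitution; state before step 7: counter=8 r=(7,7) succ=(0,2) retry=(1,0))
7. T1 CAS -> counter=8 r=(7,7) succ=(0,2) retry=(2,0)
8. T1 CAS -> counter=8 r=(7,7) succ=(0,2) retry=(3,0)
9. T1 LOAD -> counter=8 r=(8,7) succ=(0,2) retry=(3,0)
10. T1 CAS -> counter=9 r=(8,7) succ=(1,2) retry=(3,0)
11. T1 LOAD -> counter=9 r=(9,7) succ=(1,2) retry=(3,0)
12. T1 CAS -> counter=10 r=(9,7) succ=(2,2) retry=(3,0)

counter=10 r=(9,7) succ=(2,2) retry=(3,0)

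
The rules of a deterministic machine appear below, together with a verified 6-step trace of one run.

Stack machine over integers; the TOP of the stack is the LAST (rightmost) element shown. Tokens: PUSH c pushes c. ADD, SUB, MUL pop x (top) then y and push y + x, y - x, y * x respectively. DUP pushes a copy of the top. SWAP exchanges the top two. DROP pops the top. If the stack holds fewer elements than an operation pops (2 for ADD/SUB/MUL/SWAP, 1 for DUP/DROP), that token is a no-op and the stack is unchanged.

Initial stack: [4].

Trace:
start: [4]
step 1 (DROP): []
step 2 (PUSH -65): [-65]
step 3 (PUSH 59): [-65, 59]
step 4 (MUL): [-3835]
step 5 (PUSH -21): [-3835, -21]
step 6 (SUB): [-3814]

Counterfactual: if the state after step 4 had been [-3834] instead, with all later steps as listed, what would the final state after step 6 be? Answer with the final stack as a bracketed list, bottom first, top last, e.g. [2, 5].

[-3813]

state after step 4 := [-3834]
step 5 (PUSH -21): [-3834, -21]
step 6 (SUB): [-3813]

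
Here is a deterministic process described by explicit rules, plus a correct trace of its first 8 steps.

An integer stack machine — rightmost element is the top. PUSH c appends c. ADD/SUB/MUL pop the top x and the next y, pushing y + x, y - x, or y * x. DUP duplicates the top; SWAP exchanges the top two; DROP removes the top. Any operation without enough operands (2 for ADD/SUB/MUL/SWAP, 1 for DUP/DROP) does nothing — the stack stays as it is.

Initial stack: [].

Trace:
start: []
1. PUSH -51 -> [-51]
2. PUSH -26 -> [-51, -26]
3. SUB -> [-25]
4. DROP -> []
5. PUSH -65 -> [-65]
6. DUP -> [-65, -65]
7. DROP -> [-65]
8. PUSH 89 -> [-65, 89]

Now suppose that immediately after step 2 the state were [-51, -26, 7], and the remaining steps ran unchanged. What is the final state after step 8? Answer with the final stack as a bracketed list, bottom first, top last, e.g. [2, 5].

state after step 2 := [-51, -26, 7]
3. SUB -> [-51, -33]
4. DROP -> [-51]
5. PUSH -65 -> [-51, -65]
6. DUP -> [-51, -65, -65]
7. DROP -> [-51, -65]
8. PUSH 89 -> [-51, -65, 89]

[-51, -65, 89]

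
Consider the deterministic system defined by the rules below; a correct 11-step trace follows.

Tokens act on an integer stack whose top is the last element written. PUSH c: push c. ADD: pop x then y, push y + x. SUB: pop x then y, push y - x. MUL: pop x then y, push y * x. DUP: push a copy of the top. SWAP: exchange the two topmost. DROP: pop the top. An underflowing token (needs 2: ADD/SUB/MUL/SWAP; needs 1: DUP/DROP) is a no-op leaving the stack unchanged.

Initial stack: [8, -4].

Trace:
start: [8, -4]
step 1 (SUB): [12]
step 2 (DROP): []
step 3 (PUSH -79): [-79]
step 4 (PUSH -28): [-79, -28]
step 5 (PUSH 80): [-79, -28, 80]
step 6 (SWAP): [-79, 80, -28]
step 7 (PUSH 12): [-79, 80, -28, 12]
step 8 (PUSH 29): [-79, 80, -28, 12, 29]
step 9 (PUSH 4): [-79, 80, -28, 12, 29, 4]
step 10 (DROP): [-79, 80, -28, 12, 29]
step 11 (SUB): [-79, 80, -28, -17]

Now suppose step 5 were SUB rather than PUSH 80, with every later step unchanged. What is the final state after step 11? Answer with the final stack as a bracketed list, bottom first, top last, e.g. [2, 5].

[-51, -17]

(re-executing from step 5 with the substitution; state before step 5: [-79, -28])
step 5 (SUB): [-51]
step 6 (SWAP): [-51]
step 7 (PUSH 12): [-51, 12]
step 8 (PUSH 29): [-51, 12, 29]
step 9 (PUSH 4): [-51, 12, 29, 4]
step 10 (DROP): [-51, 12, 29]
step 11 (SUB): [-51, -17]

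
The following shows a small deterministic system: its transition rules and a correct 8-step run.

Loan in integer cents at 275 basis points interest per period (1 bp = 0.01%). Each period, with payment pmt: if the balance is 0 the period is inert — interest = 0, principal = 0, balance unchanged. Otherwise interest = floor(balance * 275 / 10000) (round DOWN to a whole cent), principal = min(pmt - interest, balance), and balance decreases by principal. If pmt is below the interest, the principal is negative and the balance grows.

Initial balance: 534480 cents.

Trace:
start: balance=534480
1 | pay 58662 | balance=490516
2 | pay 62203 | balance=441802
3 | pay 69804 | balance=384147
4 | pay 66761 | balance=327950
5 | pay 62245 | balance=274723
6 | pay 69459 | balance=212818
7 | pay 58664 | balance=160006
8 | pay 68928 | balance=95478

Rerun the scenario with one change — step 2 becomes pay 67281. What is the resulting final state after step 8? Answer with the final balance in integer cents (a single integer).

(re-executing from step 2 with the substitution; state before step 2: balance=490516)
2 | pay 67281 | balance=436724
3 | pay 69804 | balance=378929
4 | pay 66761 | balance=322588
5 | pay 62245 | balance=269214
6 | pay 69459 | balance=207158
7 | pay 58664 | balance=154190
8 | pay 68928 | balance=89502

89502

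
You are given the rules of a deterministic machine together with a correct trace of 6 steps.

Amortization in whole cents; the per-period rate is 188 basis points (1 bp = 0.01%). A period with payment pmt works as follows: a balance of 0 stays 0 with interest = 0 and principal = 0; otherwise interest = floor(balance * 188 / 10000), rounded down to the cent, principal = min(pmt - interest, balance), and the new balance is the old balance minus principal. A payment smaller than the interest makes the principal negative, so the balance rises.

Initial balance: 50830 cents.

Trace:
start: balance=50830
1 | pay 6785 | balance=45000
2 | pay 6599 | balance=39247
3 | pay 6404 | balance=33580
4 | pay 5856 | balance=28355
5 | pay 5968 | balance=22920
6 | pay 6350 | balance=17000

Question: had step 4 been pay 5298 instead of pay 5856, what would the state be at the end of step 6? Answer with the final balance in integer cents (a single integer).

(re-executing from step 4 with the substitution; state before step 4: balance=33580)
4 | pay 5298 | balance=28913
5 | pay 5968 | balance=23488
6 | pay 6350 | balance=17579

17579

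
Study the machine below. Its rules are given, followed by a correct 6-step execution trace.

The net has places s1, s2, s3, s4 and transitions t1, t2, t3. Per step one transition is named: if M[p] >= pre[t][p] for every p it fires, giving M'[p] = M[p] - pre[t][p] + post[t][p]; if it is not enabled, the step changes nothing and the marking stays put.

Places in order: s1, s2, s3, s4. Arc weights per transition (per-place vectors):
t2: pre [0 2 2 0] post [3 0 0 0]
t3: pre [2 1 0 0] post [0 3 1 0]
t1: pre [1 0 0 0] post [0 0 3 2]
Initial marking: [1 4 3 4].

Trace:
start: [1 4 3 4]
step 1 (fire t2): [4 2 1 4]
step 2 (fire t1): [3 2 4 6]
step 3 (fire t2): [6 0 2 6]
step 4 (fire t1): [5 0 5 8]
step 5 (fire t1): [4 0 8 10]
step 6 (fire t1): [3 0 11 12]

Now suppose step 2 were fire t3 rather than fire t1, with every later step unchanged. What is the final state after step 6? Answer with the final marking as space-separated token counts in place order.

(re-executing from step 2 with the substitution; state before step 2: [4 2 1 4])
step 2 (fire t3): [2 4 2 4]
step 3 (fire t2): [5 2 0 4]
step 4 (fire t1): [4 2 3 6]
step 5 (fire t1): [3 2 6 8]
step 6 (fire t1): [2 2 9 10]

2 2 9 10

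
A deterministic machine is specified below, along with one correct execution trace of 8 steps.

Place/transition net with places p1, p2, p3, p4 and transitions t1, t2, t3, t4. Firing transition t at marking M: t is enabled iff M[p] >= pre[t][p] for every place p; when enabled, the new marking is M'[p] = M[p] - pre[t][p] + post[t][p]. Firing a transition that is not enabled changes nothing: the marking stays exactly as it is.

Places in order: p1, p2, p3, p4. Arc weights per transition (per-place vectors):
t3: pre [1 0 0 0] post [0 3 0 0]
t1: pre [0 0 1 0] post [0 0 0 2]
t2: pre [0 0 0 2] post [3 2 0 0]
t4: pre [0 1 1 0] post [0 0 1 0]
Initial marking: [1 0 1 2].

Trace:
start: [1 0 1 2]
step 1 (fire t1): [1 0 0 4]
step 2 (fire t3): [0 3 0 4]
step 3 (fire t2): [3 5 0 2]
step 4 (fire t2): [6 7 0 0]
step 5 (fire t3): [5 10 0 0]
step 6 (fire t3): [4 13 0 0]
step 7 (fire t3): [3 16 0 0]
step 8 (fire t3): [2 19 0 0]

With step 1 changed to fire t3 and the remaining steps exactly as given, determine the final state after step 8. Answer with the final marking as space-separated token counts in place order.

0 14 1 0

(re-executing from step 1 with the substitution; state before step 1: [1 0 1 2])
step 1 (fire t3): [0 3 1 2]
step 2 (fire t3): [0 3 1 2]
step 3 (fire t2): [3 5 1 0]
step 4 (fire t2): [3 5 1 0]
step 5 (fire t3): [2 8 1 0]
step 6 (fire t3): [1 11 1 0]
step 7 (fire t3): [0 14 1 0]
step 8 (fire t3): [0 14 1 0]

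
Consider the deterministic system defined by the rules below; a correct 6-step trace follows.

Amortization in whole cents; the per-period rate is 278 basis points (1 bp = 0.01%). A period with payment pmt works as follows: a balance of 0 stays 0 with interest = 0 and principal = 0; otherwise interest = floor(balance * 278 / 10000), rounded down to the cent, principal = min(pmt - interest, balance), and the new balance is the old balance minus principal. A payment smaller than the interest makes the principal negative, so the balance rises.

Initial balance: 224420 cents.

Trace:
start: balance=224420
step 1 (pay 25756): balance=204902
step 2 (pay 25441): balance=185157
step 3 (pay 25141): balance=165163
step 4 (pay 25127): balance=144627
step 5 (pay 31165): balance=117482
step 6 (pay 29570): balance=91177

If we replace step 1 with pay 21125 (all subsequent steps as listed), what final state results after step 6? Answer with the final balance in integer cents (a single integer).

96489

(re-executing from step 1 with the substitution; state before step 1: balance=224420)
step 1 (pay 21125): balance=209533
step 2 (pay 25441): balance=189917
step 3 (pay 25141): balance=170055
step 4 (pay 25127): balance=149655
step 5 (pay 31165): balance=122650
step 6 (pay 29570): balance=96489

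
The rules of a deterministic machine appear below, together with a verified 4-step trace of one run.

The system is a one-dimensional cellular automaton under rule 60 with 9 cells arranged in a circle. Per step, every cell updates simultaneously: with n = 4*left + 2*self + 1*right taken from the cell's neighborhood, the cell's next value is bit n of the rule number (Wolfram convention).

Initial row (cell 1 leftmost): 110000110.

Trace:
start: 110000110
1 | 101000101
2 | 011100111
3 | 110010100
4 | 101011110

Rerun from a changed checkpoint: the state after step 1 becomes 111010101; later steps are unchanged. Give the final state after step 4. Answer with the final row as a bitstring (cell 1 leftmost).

110110000

state after step 1 := 111010101
2 | 000111111
3 | 100100000
4 | 110110000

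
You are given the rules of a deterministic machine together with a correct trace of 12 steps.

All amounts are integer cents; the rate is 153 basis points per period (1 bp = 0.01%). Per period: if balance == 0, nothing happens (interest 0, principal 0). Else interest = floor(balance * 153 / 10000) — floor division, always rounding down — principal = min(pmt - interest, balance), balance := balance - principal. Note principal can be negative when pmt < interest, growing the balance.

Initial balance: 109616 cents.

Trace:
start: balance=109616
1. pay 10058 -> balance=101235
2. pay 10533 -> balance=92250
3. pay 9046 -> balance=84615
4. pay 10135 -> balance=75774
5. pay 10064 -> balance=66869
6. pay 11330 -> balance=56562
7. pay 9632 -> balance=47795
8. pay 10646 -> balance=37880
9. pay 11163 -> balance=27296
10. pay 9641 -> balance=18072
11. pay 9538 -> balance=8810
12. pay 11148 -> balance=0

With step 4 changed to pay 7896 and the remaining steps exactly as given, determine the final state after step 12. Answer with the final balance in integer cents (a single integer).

(re-executing from step 4 with the substitution; state before step 4: balance=84615)
4. pay 7896 -> balance=78013
5. pay 10064 -> balance=69142
6. pay 11330 -> balance=58869
7. pay 9632 -> balance=50137
8. pay 10646 -> balance=40258
9. pay 11163 -> balance=29710
10. pay 9641 -> balance=20523
11. pay 9538 -> balance=11299
12. pay 11148 -> balance=323

323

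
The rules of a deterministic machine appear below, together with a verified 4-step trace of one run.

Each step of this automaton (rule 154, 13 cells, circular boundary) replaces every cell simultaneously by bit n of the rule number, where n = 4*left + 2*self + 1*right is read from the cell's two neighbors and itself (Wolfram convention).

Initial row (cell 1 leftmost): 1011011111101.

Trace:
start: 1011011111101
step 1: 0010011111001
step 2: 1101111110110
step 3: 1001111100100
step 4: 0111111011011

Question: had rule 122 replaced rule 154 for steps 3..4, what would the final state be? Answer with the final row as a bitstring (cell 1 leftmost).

(re-executing steps 3..4 under rule 122; state before step 3: 1101111110110)
step 3: 1111000011111
step 4: 0001100110000

0001100110000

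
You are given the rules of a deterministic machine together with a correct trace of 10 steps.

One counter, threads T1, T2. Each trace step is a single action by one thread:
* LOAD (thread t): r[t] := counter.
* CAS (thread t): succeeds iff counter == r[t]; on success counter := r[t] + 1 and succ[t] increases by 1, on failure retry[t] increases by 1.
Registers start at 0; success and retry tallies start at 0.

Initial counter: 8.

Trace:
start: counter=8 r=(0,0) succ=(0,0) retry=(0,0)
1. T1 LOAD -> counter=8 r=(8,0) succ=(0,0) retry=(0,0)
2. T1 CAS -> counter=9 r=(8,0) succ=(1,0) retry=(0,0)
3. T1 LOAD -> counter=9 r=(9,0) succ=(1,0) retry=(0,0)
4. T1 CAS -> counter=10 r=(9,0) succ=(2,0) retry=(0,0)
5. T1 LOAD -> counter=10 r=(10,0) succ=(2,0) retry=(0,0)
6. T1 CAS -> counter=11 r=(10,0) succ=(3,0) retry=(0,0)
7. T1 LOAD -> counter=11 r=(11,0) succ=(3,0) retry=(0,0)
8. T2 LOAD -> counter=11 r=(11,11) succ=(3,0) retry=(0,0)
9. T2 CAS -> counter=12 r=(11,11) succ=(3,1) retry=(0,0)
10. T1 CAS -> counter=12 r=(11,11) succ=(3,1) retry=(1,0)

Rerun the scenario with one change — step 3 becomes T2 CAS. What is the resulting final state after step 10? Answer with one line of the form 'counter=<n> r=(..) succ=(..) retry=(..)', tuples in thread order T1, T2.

(re-executing from step 3 with the substitution; state before step 3: counter=9 r=(8,0) succ=(1,0) retry=(0,0))
3. T2 CAS -> counter=9 r=(8,0) succ=(1,0) retry=(0,1)
4. T1 CAS -> counter=9 r=(8,0) succ=(1,0) retry=(1,1)
5. T1 LOAD -> counter=9 r=(9,0) succ=(1,0) retry=(1,1)
6. T1 CAS -> counter=10 r=(9,0) succ=(2,0) retry=(1,1)
7. T1 LOAD -> counter=10 r=(10,0) succ=(2,0) retry=(1,1)
8. T2 LOAD -> counter=10 r=(10,10) succ=(2,0) retry=(1,1)
9. T2 CAS -> counter=11 r=(10,10) succ=(2,1) retry=(1,1)
10. T1 CAS -> counter=11 r=(10,10) succ=(2,1) retry=(2,1)

counter=11 r=(10,10) succ=(2,1) retry=(2,1)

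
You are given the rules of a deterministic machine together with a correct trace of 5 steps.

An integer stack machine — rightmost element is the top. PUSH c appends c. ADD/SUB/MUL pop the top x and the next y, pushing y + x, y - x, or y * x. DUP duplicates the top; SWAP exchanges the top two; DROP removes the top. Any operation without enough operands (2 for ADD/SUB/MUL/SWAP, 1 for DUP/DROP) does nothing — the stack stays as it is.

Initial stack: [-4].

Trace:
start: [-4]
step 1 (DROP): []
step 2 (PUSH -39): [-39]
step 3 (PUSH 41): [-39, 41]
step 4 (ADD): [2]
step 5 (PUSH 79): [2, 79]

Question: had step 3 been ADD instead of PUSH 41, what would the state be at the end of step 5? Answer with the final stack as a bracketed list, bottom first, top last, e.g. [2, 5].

(re-executing from step 3 with the substitution; state before step 3: [-39])
step 3 (ADD): [-39]
step 4 (ADD): [-39]
step 5 (PUSH 79): [-39, 79]

[-39, 79]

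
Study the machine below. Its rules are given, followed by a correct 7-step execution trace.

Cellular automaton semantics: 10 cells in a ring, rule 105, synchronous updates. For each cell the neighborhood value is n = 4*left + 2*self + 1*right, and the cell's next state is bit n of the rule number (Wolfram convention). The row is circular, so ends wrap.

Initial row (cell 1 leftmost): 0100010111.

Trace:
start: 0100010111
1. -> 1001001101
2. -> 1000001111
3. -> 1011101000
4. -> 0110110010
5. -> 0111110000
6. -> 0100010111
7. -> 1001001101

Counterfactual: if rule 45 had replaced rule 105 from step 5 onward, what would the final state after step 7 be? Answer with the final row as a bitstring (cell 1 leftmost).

(re-executing steps 5..7 under rule 45; state before step 5: 0110110010)
5. -> 0101100010
6. -> 0111001010
7. -> 0100001110

0100001110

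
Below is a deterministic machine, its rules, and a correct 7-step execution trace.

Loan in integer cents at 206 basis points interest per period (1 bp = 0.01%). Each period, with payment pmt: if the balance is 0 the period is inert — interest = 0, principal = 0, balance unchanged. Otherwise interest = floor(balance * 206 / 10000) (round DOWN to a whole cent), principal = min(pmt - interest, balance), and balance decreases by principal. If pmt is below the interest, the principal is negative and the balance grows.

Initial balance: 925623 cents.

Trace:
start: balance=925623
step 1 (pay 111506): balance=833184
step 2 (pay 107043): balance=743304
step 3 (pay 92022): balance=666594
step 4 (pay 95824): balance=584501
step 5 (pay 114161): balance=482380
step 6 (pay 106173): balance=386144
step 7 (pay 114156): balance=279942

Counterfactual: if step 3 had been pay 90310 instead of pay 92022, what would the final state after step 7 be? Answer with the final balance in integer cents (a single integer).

(re-executing from step 3 with the substitution; state before step 3: balance=743304)
step 3 (pay 90310): balance=668306
step 4 (pay 95824): balance=586249
step 5 (pay 114161): balance=484164
step 6 (pay 106173): balance=387964
step 7 (pay 114156): balance=281800

281800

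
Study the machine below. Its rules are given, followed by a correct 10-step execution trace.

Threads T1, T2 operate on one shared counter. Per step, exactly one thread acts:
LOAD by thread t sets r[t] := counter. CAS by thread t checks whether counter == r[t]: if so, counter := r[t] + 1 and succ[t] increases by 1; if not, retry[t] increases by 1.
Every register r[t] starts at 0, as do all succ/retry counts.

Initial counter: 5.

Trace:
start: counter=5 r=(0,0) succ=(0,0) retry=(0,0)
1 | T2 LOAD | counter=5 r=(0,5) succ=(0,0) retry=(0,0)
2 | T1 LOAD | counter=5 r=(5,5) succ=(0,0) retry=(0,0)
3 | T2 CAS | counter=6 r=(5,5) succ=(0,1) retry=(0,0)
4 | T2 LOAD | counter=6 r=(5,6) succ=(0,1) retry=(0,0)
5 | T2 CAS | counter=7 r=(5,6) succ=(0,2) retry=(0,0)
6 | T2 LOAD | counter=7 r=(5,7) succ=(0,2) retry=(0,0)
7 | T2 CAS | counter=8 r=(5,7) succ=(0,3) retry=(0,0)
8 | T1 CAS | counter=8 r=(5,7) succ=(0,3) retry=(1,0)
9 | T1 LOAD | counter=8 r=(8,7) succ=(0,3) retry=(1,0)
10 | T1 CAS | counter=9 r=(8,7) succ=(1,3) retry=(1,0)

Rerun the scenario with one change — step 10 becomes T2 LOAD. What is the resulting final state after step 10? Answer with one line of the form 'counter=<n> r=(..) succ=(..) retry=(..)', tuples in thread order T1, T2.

(re-executing from step 10 with the substitution; state before step 10: counter=8 r=(8,7) succ=(0,3) retry=(1,0))
10 | T2 LOAD | counter=8 r=(8,8) succ=(0,3) retry=(1,0)

counter=8 r=(8,8) succ=(0,3) retry=(1,0)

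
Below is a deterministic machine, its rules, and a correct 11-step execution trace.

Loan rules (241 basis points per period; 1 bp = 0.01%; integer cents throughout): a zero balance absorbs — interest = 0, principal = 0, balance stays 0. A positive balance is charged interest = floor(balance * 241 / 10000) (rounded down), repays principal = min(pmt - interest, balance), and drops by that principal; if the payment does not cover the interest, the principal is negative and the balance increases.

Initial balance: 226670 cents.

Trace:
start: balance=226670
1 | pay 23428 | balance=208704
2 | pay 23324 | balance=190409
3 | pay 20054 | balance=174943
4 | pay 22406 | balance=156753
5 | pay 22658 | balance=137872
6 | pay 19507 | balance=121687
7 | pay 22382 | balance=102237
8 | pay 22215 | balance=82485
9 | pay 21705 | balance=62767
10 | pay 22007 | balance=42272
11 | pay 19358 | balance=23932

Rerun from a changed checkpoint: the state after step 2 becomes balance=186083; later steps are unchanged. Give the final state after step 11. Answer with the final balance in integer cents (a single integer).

state after step 2 := balance=186083
3 | pay 20054 | balance=170513
4 | pay 22406 | balance=152216
5 | pay 22658 | balance=133226
6 | pay 19507 | balance=116929
7 | pay 22382 | balance=97364
8 | pay 22215 | balance=77495
9 | pay 21705 | balance=57657
10 | pay 22007 | balance=37039
11 | pay 19358 | balance=18573

18573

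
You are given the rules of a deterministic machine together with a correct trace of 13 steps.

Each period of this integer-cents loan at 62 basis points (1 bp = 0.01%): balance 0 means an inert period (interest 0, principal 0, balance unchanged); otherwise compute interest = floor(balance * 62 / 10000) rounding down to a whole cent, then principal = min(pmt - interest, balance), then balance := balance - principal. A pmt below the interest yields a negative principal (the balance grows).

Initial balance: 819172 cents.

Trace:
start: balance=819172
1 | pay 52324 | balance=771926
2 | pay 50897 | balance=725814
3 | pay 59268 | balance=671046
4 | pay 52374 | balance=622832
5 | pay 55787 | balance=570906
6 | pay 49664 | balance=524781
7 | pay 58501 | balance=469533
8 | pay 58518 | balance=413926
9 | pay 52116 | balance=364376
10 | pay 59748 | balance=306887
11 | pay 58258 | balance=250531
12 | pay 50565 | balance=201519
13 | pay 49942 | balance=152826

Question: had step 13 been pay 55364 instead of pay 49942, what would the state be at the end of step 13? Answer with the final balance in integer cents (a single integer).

147404

(re-executing from step 13 with the substitution; state before step 13: balance=201519)
13 | pay 55364 | balance=147404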